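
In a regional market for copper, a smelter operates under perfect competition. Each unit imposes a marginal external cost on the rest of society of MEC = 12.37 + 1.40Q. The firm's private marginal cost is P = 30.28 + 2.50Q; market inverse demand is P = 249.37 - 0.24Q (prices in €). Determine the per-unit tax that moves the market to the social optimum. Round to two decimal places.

Social marginal cost = private MC + MEC = 42.65 + 3.90Q.
Set SMC = demand: 42.65 + 3.90Q = 249.37 - 0.24Q → Q* = 49.9324.
The Pigouvian tax equals MEC at Q*: 12.37 + 1.40×49.9324 = 82.2754.

tax = €82.28 per unit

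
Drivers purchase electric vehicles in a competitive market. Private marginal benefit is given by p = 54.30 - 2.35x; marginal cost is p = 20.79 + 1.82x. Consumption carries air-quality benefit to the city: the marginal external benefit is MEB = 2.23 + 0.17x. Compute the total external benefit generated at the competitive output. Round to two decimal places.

Market equilibrium (private): 20.79 + 1.82x = 54.30 - 2.35x → x_m = 8.0360.
Total external benefit = ∫₀^{x_m} (2.23 + 0.17x) dx = 2.23×8.0360 + ½×0.17×8.0360² = 23.4094.

23.41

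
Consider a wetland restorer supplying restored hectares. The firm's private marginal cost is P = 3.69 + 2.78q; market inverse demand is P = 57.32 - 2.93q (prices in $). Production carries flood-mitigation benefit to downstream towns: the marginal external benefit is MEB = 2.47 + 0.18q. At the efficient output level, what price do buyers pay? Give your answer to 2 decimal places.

Social marginal cost = private MC − MEB = 1.22 + 2.60q.
Set SMC = demand: 1.22 + 2.60q = 57.32 - 2.93q → q* = 10.1447.
Consumer price on the demand curve at q*: 57.32 − 2.93×10.1447 = 27.5960.

P = $27.60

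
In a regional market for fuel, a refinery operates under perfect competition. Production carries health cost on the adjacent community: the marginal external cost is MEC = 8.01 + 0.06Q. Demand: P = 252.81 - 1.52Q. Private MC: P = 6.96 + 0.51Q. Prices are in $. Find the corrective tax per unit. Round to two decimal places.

Social marginal cost = private MC + MEC = 14.97 + 0.57Q.
Set SMC = demand: 14.97 + 0.57Q = 252.81 - 1.52Q → Q* = 113.7990.
The Pigouvian tax equals MEC at Q*: 8.01 + 0.06×113.7990 = 14.8379.

tax = $14.84 per unit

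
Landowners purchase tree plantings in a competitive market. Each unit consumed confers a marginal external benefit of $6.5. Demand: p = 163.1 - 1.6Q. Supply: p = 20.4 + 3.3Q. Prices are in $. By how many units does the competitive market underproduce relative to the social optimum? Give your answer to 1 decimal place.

1.3 units

Market equilibrium (private): 20.4 + 3.3Q = 163.1 - 1.6Q → Q_m = 29.1224.
Social marginal benefit = demand + MEB = 169.6 - 1.6Q.
Set SMB = MC: 169.6 - 1.6Q = 20.4 + 3.3Q → Q* = 30.4490.
Gap = |29.1224 − 30.4490| = 1.3266.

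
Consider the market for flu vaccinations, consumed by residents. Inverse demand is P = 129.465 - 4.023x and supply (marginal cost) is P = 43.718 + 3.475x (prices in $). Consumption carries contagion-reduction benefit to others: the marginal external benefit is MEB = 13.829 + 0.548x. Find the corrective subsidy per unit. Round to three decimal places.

Social marginal benefit = demand + MEB = 143.294 - 3.475x.
Set SMB = MC: 143.294 - 3.475x = 43.718 + 3.475x → x* = 14.3275.
The Pigouvian subsidy equals MEB at x*: 13.829 + 0.548×14.3275 = 21.6805.

subsidy = $21.680 per unit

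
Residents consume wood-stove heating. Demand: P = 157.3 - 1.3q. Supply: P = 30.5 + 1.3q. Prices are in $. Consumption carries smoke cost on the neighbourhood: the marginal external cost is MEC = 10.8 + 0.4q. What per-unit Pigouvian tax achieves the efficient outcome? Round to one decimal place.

tax = $26.3 per unit

Social marginal benefit = demand − MEC = 146.5 - 1.7q.
Set SMB = MC: 146.5 - 1.7q = 30.5 + 1.3q → q* = 38.6667.
The Pigouvian tax equals MEC at q*: 10.8 + 0.4×38.6667 = 26.2667.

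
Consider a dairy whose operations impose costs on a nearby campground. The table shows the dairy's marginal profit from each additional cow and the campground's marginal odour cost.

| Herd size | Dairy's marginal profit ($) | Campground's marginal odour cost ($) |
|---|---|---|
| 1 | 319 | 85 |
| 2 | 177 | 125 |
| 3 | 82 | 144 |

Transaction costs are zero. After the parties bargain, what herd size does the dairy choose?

Bargaining reaches the level where marginal profit last exceeds marginal odour cost.
That holds through level 2 (177 ≥ 125) but not at 3 (82 < 144).

2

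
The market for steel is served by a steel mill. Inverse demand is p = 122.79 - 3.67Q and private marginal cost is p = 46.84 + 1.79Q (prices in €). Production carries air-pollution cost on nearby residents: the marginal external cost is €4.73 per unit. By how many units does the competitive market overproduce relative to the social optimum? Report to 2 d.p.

0.87 units

Market equilibrium (private): 46.84 + 1.79Q = 122.79 - 3.67Q → Q_m = 13.9103.
Social marginal cost = private MC + MEC = 51.57 + 1.79Q.
Set SMC = demand: 51.57 + 1.79Q = 122.79 - 3.67Q → Q* = 13.0440.
Gap = |13.9103 − 13.0440| = 0.8663.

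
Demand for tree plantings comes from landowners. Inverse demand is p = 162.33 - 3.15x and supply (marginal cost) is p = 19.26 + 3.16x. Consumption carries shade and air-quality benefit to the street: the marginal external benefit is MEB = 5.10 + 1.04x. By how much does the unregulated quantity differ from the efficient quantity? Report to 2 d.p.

Market equilibrium (private): 19.26 + 3.16x = 162.33 - 3.15x → x_m = 22.6735.
Social marginal benefit = demand + MEB = 167.43 - 2.11x.
Set SMB = MC: 167.43 - 2.11x = 19.26 + 3.16x → x* = 28.1157.
Gap = |22.6735 − 28.1157| = 5.4422.

5.44 units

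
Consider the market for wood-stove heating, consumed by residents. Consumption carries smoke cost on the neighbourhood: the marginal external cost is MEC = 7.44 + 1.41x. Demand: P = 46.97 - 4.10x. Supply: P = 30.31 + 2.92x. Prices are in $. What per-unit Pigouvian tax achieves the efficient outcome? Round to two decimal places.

Social marginal benefit = demand − MEC = 39.53 - 5.51x.
Set SMB = MC: 39.53 - 5.51x = 30.31 + 2.92x → x* = 1.0937.
The Pigouvian tax equals MEC at x*: 7.44 + 1.41×1.0937 = 8.9821.

tax = $8.98 per unit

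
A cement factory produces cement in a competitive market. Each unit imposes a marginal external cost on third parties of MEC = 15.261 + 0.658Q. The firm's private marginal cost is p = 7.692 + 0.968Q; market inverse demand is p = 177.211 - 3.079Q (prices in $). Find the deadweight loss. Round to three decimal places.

DWL = $194.879

Market equilibrium (private): 7.692 + 0.968Q = 177.211 - 3.079Q → Q_m = 41.8876.
Social marginal cost = private MC + MEC = 22.953 + 1.626Q.
Set SMC = demand: 22.953 + 1.626Q = 177.211 - 3.079Q → Q* = 32.7860.
The loss is the area between SMC and demand from Q* to Q_m; with linear curves that's a triangle of height MEC(Q_m).
DWL = ½ × 9.1016 × 42.8230 = 194.8789.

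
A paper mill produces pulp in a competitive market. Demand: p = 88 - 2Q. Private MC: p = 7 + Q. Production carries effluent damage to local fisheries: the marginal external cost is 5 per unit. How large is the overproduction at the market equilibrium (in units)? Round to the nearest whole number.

Market equilibrium (private): 7 + Q = 88 - 2Q → Q_m = 27.0000.
Social marginal cost = private MC + MEC = 12 + Q.
Set SMC = demand: 12 + Q = 88 - 2Q → Q* = 25.3333.
Gap = |27.0000 − 25.3333| = 1.6667.

2 units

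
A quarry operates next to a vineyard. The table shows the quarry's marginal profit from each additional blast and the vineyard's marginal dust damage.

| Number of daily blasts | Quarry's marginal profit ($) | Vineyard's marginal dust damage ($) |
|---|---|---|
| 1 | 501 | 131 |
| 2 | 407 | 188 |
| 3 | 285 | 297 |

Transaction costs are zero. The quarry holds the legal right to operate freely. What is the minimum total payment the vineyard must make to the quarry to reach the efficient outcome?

Left alone the quarry would choose level 3 (marginal profit stays positive).
Efficient level: k* = 2 (marginal profit ≥ marginal dust damage through 2).
The vineyard must at least cover the quarry's forgone profit from cutting 3→2: 285 = 285.

$285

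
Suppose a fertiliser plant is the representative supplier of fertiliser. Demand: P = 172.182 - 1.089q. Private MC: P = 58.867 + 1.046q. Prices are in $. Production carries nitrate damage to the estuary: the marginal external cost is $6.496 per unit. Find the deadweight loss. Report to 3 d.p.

DWL = $9.882

Market equilibrium (private): 58.867 + 1.046q = 172.182 - 1.089q → q_m = 53.0749.
Social marginal cost = private MC + MEC = 65.363 + 1.046q.
Set SMC = demand: 65.363 + 1.046q = 172.182 - 1.089q → q* = 50.0323.
The loss is the area between SMC and demand from q* to q_m; with linear curves that's a triangle of height MEC(q_m).
DWL = ½ × 3.0426 × 6.4960 = 9.8824.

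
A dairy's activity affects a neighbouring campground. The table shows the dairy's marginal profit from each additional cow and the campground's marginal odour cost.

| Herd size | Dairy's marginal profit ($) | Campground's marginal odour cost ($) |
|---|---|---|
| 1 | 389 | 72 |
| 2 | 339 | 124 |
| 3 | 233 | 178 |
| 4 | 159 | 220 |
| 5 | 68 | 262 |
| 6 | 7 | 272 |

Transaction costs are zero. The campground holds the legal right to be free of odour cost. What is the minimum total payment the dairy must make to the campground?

Efficient level: marginal profit ≥ marginal odour cost through level 3, so k* = 3.
With the campground holding the right, the dairy must at least compensate total damage at k*: 72 + 124 + 178 = 374.

$374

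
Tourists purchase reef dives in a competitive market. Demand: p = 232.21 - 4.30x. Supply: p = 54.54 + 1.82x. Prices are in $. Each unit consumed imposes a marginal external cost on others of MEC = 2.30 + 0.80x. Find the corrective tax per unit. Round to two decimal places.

Social marginal benefit = demand − MEC = 229.91 - 5.10x.
Set SMB = MC: 229.91 - 5.10x = 54.54 + 1.82x → x* = 25.3425.
The Pigouvian tax equals MEC at x*: 2.30 + 0.80×25.3425 = 22.5740.

tax = $22.57 per unit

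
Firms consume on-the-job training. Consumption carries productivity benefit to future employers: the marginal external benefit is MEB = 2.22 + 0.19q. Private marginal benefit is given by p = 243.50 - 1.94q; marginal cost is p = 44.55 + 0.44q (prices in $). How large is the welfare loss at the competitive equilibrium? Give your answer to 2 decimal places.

Market equilibrium (private): 44.55 + 0.44q = 243.50 - 1.94q → q_m = 83.5924.
Social marginal benefit = demand + MEB = 245.72 - 1.75q.
Set SMB = MC: 245.72 - 1.75q = 44.55 + 0.44q → q* = 91.8584.
The loss is the area between SMB and MC from q* to q_m; with linear curves that's a triangle of height MEB(q_m).
DWL = ½ × 8.2660 × 18.1026 = 74.8180.

DWL = $74.82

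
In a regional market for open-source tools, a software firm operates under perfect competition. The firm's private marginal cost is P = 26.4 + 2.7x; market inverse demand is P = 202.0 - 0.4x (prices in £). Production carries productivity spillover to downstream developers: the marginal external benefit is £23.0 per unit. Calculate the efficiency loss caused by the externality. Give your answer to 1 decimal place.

DWL = £85.3

Market equilibrium (private): 26.4 + 2.7x = 202.0 - 0.4x → x_m = 56.6452.
Social marginal cost = private MC − MEB = 3.4 + 2.7x.
Set SMC = demand: 3.4 + 2.7x = 202.0 - 0.4x → x* = 64.0645.
Height of the DWL triangle at x_m is demand(x_m) − SMC(x_m) = MEB(x_m) = 23.0000.
DWL = ½ × 7.4193 × 23.0000 = 85.3220.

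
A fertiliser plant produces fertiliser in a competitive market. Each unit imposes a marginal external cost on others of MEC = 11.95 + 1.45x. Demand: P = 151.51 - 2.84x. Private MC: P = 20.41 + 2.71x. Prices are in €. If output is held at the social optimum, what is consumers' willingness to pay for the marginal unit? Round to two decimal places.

Social marginal cost = private MC + MEC = 32.36 + 4.16x.
Set SMC = demand: 32.36 + 4.16x = 151.51 - 2.84x → x* = 17.0214.
Consumer price on the demand curve at x*: 151.51 − 2.84×17.0214 = 103.1692.

P = €103.17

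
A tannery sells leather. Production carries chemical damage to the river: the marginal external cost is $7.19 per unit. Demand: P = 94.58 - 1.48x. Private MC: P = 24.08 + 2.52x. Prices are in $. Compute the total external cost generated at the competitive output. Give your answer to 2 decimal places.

$126.72

Market equilibrium (private): 24.08 + 2.52x = 94.58 - 1.48x → x_m = 17.6250.
Total external cost = MEC × x_m = 7.19 × 17.6250 = 126.7238.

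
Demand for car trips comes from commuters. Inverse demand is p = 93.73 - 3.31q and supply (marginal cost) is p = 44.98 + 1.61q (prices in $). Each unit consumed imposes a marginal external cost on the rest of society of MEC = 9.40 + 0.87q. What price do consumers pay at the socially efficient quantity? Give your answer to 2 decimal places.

P = $71.23

Social marginal benefit = demand − MEC = 84.33 - 4.18q.
Set SMB = MC: 84.33 - 4.18q = 44.98 + 1.61q → q* = 6.7962.
Consumer price on the demand curve at q*: 93.73 − 3.31×6.7962 = 71.2346.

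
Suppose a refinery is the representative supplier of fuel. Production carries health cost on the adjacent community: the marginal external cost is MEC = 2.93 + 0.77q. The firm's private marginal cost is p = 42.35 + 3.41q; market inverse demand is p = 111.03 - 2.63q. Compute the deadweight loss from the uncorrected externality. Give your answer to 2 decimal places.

Market equilibrium (private): 42.35 + 3.41q = 111.03 - 2.63q → q_m = 11.3709.
Social marginal cost = private MC + MEC = 45.28 + 4.18q.
Set SMC = demand: 45.28 + 4.18q = 111.03 - 2.63q → q* = 9.6549.
Between q* and q_m the wedge SMC − demand runs linearly from 0 to MEC(q_m), so the loss is a triangle.
DWL = ½ × 1.7160 × 11.6856 = 10.0262.

DWL = 10.03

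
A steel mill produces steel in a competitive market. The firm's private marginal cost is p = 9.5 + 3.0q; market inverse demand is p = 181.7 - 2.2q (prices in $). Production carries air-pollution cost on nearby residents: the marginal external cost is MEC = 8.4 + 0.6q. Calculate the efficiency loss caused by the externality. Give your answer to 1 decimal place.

DWL = $68.9

Market equilibrium (private): 9.5 + 3.0q = 181.7 - 2.2q → q_m = 33.1154.
Social marginal cost = private MC + MEC = 17.9 + 3.6q.
Set SMC = demand: 17.9 + 3.6q = 181.7 - 2.2q → q* = 28.2414.
Height of the DWL triangle at q_m is SMC(q_m) − demand(q_m) = MEC(q_m) = 28.2692.
DWL = ½ × 4.8740 × 28.2692 = 68.8920.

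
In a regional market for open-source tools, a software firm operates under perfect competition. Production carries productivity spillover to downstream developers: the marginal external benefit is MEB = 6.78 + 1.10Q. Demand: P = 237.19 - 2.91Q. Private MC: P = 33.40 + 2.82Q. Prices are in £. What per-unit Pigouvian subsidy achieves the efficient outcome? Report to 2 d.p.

subsidy = £56.81 per unit

Social marginal cost = private MC − MEB = 26.62 + 1.72Q.
Set SMC = demand: 26.62 + 1.72Q = 237.19 - 2.91Q → Q* = 45.4795.
The Pigouvian subsidy equals MEB at Q*: 6.78 + 1.10×45.4795 = 56.8075.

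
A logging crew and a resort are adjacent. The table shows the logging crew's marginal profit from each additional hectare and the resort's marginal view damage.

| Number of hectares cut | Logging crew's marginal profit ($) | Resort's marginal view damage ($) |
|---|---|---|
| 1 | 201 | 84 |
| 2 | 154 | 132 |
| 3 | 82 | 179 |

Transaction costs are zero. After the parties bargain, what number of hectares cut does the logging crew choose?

2

Bargaining reaches the level where marginal profit last exceeds marginal view damage.
That holds through level 2 (154 ≥ 132) but not at 3 (82 < 179).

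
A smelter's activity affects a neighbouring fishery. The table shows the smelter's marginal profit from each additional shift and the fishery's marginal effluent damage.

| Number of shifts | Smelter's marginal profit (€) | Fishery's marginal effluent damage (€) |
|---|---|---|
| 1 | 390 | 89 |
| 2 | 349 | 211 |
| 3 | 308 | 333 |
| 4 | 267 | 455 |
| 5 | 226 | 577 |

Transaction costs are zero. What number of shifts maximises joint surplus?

Bargaining reaches the level where marginal profit last exceeds marginal effluent damage.
That holds through level 2 (349 ≥ 211) but not at 3 (308 < 333).

2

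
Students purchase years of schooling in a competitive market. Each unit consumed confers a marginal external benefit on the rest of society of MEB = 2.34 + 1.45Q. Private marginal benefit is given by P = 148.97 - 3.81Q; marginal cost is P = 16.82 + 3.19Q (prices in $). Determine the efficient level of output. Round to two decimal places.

Social marginal benefit = demand + MEB = 151.31 - 2.36Q.
Set SMB = MC: 151.31 - 2.36Q = 16.82 + 3.19Q → Q* = 24.2324.

Q* = 24.23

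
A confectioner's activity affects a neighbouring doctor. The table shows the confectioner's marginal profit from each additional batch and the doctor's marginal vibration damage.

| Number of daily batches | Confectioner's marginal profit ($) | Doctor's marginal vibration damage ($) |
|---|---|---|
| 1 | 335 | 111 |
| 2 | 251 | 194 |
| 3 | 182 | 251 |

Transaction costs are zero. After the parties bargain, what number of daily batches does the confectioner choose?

2

Bargaining reaches the level where marginal profit last exceeds marginal vibration damage.
That holds through level 2 (251 ≥ 194) but not at 3 (182 < 251).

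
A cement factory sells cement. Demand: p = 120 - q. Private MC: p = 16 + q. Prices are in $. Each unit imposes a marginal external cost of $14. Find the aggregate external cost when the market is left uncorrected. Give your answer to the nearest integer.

$728

Market equilibrium (private): 16 + q = 120 - q → q_m = 52.0000.
Total external cost = MEC × q_m = 14 × 52.0000 = 728.0000.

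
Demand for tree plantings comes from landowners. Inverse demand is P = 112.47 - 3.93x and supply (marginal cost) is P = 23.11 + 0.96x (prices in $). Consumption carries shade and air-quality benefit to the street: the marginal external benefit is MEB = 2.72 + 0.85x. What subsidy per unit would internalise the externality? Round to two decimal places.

subsidy = $22.09 per unit

Social marginal benefit = demand + MEB = 115.19 - 3.08x.
Set SMB = MC: 115.19 - 3.08x = 23.11 + 0.96x → x* = 22.7921.
The Pigouvian subsidy equals MEB at x*: 2.72 + 0.85×22.7921 = 22.0933.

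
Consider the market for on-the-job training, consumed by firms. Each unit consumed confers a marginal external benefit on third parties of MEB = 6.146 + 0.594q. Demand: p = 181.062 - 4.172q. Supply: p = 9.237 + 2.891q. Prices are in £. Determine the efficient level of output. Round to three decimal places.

q* = 27.511

Social marginal benefit = demand + MEB = 187.208 - 3.578q.
Set SMB = MC: 187.208 - 3.578q = 9.237 + 2.891q → q* = 27.5114.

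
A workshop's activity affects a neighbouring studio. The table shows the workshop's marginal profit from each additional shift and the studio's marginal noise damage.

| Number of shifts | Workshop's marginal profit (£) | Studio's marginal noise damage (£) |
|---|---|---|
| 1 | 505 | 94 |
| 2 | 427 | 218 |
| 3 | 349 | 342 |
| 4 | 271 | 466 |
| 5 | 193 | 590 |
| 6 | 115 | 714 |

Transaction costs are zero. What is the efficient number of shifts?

Bargaining reaches the level where marginal profit last exceeds marginal noise damage.
That holds through level 3 (349 ≥ 342) but not at 4 (271 < 466).

3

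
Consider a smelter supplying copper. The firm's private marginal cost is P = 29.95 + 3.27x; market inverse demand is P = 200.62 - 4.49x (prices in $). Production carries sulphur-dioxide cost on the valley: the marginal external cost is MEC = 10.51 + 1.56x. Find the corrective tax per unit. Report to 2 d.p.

Social marginal cost = private MC + MEC = 40.46 + 4.83x.
Set SMC = demand: 40.46 + 4.83x = 200.62 - 4.49x → x* = 17.1845.
The Pigouvian tax equals MEC at x*: 10.51 + 1.56×17.1845 = 37.3178.

tax = $37.32 per unit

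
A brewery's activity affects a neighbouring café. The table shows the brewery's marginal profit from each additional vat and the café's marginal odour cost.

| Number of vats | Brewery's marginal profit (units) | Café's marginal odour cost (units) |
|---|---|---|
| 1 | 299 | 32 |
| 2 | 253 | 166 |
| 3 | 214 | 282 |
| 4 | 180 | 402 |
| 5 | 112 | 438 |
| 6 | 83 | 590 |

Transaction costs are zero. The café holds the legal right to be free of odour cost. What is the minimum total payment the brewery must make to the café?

Efficient level: marginal profit ≥ marginal odour cost through level 2, so k* = 2.
With the café holding the right, the brewery must at least compensate total damage at k*: 32 + 166 = 198.

198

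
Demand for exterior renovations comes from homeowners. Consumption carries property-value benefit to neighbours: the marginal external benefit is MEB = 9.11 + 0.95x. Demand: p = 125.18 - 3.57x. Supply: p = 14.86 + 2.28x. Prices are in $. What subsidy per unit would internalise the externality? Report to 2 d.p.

subsidy = $32.26 per unit

Social marginal benefit = demand + MEB = 134.29 - 2.62x.
Set SMB = MC: 134.29 - 2.62x = 14.86 + 2.28x → x* = 24.3735.
The Pigouvian subsidy equals MEB at x*: 9.11 + 0.95×24.3735 = 32.2648.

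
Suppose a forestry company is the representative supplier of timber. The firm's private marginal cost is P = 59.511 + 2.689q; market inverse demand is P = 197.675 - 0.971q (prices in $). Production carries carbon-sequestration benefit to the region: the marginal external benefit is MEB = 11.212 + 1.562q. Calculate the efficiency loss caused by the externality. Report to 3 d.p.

Market equilibrium (private): 59.511 + 2.689q = 197.675 - 0.971q → q_m = 37.7497.
Social marginal cost = private MC − MEB = 48.299 + 1.127q.
Set SMC = demand: 48.299 + 1.127q = 197.675 - 0.971q → q* = 71.1992.
The welfare-loss triangle has base |q_m − q*| and height MEB(q_m) (the vertical gap between SMC and demand is zero at q* and MEB at q_m).
DWL = ½ × 33.4495 × 70.1771 = 1173.6945.

DWL = $1173.694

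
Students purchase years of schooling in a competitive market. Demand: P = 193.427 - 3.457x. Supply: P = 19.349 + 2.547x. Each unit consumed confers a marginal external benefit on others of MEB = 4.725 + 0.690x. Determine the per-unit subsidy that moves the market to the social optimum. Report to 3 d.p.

subsidy = 27.942 per unit

Social marginal benefit = demand + MEB = 198.152 - 2.767x.
Set SMB = MC: 198.152 - 2.767x = 19.349 + 2.547x → x* = 33.6475.
The Pigouvian subsidy equals MEB at x*: 4.725 + 0.690×33.6475 = 27.9418.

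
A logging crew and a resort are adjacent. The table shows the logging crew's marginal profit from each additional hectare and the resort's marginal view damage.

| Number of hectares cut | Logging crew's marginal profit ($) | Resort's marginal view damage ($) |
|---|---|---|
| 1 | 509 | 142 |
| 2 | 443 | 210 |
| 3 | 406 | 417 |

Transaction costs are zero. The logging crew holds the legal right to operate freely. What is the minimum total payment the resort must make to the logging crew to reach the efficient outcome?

$406

Left alone the logging crew would choose level 3 (marginal profit stays positive).
Efficient level: k* = 2 (marginal profit ≥ marginal view damage through 2).
The resort must at least cover the logging crew's forgone profit from cutting 3→2: 406 = 406.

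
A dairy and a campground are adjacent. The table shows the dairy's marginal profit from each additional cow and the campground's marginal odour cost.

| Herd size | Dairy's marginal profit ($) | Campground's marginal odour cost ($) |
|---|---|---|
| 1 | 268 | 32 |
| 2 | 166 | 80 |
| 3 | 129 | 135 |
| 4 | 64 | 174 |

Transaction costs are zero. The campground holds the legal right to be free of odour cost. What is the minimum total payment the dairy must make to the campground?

Efficient level: marginal profit ≥ marginal odour cost through level 2, so k* = 2.
With the campground holding the right, the dairy must at least compensate total damage at k*: 32 + 80 = 112.

$112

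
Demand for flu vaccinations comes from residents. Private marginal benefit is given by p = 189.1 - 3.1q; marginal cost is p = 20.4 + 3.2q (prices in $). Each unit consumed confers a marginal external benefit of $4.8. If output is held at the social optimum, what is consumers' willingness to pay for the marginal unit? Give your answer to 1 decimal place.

P = $103.7

Social marginal benefit = demand + MEB = 193.9 - 3.1q.
Set SMB = MC: 193.9 - 3.1q = 20.4 + 3.2q → q* = 27.5397.
Consumer price on the demand curve at q*: 189.1 − 3.1×27.5397 = 103.7269.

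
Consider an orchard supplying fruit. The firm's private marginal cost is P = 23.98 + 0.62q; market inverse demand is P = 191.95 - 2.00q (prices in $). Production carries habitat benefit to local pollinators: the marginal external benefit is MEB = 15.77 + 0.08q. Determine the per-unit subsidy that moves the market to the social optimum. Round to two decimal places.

Social marginal cost = private MC − MEB = 8.21 + 0.54q.
Set SMC = demand: 8.21 + 0.54q = 191.95 - 2.00q → q* = 72.3386.
The Pigouvian subsidy equals MEB at q*: 15.77 + 0.08×72.3386 = 21.5571.

subsidy = $21.56 per unit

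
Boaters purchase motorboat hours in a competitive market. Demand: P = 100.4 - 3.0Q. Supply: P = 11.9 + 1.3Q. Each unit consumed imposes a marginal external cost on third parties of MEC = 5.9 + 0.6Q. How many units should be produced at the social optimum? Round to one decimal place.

Q* = 16.9

Social marginal benefit = demand − MEC = 94.5 - 3.6Q.
Set SMB = MC: 94.5 - 3.6Q = 11.9 + 1.3Q → Q* = 16.8571.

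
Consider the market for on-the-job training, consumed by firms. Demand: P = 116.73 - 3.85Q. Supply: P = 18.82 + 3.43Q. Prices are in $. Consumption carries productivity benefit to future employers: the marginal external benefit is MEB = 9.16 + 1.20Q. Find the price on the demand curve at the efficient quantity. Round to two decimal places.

P = $48.93

Social marginal benefit = demand + MEB = 125.89 - 2.65Q.
Set SMB = MC: 125.89 - 2.65Q = 18.82 + 3.43Q → Q* = 17.6102.
Consumer price on the demand curve at Q*: 116.73 − 3.85×17.6102 = 48.9307.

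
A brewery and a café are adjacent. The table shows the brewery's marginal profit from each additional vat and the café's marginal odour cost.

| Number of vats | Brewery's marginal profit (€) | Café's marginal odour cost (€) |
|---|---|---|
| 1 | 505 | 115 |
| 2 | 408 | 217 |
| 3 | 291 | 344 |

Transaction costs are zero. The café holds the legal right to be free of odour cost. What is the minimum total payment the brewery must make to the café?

Efficient level: marginal profit ≥ marginal odour cost through level 2, so k* = 2.
With the café holding the right, the brewery must at least compensate total damage at k*: 115 + 217 = 332.

€332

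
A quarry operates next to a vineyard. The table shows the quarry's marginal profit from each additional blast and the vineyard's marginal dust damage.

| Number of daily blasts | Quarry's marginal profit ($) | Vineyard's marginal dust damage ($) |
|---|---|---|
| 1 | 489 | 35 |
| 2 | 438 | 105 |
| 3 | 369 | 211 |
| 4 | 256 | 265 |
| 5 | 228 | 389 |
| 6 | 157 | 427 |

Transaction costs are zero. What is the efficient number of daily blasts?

3

Bargaining reaches the level where marginal profit last exceeds marginal dust damage.
That holds through level 3 (369 ≥ 211) but not at 4 (256 < 265).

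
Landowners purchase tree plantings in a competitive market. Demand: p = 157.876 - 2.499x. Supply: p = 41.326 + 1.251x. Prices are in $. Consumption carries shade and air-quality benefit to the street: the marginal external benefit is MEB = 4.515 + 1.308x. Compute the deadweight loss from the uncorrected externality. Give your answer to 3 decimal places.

DWL = $417.714

Market equilibrium (private): 41.326 + 1.251x = 157.876 - 2.499x → x_m = 31.0800.
Social marginal benefit = demand + MEB = 162.391 - 1.191x.
Set SMB = MC: 162.391 - 1.191x = 41.326 + 1.251x → x* = 49.5762.
Height of the DWL triangle at x_m is SMB(x_m) − MC(x_m) = MEB(x_m) = 45.1676.
DWL = ½ × 18.4962 × 45.1676 = 417.7145.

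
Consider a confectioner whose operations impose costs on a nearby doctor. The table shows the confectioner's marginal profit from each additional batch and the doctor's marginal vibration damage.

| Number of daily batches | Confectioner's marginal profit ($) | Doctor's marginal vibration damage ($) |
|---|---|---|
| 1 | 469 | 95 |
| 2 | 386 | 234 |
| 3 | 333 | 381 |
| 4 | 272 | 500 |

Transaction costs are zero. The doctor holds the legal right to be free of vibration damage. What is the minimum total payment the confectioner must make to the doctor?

Efficient level: marginal profit ≥ marginal vibration damage through level 2, so k* = 2.
With the doctor holding the right, the confectioner must at least compensate total damage at k*: 95 + 234 = 329.

$329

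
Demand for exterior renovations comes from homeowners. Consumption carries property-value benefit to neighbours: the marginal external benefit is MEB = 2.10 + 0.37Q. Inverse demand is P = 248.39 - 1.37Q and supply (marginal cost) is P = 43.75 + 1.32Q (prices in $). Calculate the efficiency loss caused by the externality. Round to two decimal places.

Market equilibrium (private): 43.75 + 1.32Q = 248.39 - 1.37Q → Q_m = 76.0743.
Social marginal benefit = demand + MEB = 250.49 - Q.
Set SMB = MC: 250.49 - Q = 43.75 + 1.32Q → Q* = 89.1121.
The loss is the area between SMB and MC from Q* to Q_m; with linear curves that's a triangle of height MEB(Q_m).
DWL = ½ × 13.0378 × 30.2475 = 197.1804.

DWL = $197.18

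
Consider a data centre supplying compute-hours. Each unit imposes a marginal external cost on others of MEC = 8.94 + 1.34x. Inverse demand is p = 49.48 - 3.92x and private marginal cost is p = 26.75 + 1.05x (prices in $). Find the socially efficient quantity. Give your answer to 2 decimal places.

x* = 2.19

Social marginal cost = private MC + MEC = 35.69 + 2.39x.
Set SMC = demand: 35.69 + 2.39x = 49.48 - 3.92x → x* = 2.1854.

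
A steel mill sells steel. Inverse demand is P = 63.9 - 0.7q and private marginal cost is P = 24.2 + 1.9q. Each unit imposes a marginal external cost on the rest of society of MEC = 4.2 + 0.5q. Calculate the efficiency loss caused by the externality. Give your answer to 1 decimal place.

DWL = 22.6

Market equilibrium (private): 24.2 + 1.9q = 63.9 - 0.7q → q_m = 15.2692.
Social marginal cost = private MC + MEC = 28.4 + 2.4q.
Set SMC = demand: 28.4 + 2.4q = 63.9 - 0.7q → q* = 11.4516.
Height of the DWL triangle at q_m is SMC(q_m) − demand(q_m) = MEC(q_m) = 11.8346.
DWL = ½ × 3.8176 × 11.8346 = 22.5899.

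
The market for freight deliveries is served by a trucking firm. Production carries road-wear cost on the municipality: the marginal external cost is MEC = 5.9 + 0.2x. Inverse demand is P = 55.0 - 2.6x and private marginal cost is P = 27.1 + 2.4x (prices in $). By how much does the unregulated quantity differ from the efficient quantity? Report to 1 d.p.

Market equilibrium (private): 27.1 + 2.4x = 55.0 - 2.6x → x_m = 5.5800.
Social marginal cost = private MC + MEC = 33.0 + 2.6x.
Set SMC = demand: 33.0 + 2.6x = 55.0 - 2.6x → x* = 4.2308.
Gap = |5.5800 − 4.2308| = 1.3492.

1.3 units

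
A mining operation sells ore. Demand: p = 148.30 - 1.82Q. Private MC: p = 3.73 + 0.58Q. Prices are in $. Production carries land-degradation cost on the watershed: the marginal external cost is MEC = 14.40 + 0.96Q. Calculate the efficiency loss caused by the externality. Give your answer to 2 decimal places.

DWL = $776.32

Market equilibrium (private): 3.73 + 0.58Q = 148.30 - 1.82Q → Q_m = 60.2375.
Social marginal cost = private MC + MEC = 18.13 + 1.54Q.
Set SMC = demand: 18.13 + 1.54Q = 148.30 - 1.82Q → Q* = 38.7411.
Between Q* and Q_m the wedge SMC − demand runs linearly from 0 to MEC(Q_m), so the loss is a triangle.
DWL = ½ × 21.4964 × 72.2280 = 776.3210.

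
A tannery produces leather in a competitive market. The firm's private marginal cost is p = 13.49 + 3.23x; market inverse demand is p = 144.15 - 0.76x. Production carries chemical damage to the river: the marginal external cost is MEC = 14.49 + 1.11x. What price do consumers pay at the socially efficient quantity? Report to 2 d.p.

Social marginal cost = private MC + MEC = 27.98 + 4.34x.
Set SMC = demand: 27.98 + 4.34x = 144.15 - 0.76x → x* = 22.7784.
Consumer price on the demand curve at x*: 144.15 − 0.76×22.7784 = 126.8384.

P = 126.84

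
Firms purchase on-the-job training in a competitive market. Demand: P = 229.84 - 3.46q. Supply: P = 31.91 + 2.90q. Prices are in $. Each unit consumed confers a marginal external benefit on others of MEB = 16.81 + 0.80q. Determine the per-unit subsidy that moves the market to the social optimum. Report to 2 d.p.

subsidy = $47.71 per unit

Social marginal benefit = demand + MEB = 246.65 - 2.66q.
Set SMB = MC: 246.65 - 2.66q = 31.91 + 2.90q → q* = 38.6223.
The Pigouvian subsidy equals MEB at q*: 16.81 + 0.80×38.6223 = 47.7078.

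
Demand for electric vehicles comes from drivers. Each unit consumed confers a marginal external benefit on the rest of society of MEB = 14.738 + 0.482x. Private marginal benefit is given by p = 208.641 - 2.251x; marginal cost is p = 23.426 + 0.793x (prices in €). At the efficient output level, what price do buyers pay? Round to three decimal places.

Social marginal benefit = demand + MEB = 223.379 - 1.769x.
Set SMB = MC: 223.379 - 1.769x = 23.426 + 0.793x → x* = 78.0457.
Consumer price on the demand curve at x*: 208.641 − 2.251×78.0457 = 32.9601.

P = €32.960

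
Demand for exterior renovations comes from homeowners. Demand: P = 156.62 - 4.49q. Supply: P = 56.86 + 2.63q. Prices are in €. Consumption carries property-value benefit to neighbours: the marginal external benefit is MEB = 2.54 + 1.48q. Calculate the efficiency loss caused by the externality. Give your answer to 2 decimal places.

DWL = €48.03

Market equilibrium (private): 56.86 + 2.63q = 156.62 - 4.49q → q_m = 14.0112.
Social marginal benefit = demand + MEB = 159.16 - 3.01q.
Set SMB = MC: 159.16 - 3.01q = 56.86 + 2.63q → q* = 18.1383.
The loss is the area between SMB and MC from q* to q_m; with linear curves that's a triangle of height MEB(q_m).
DWL = ½ × 4.1271 × 23.2766 = 48.0324.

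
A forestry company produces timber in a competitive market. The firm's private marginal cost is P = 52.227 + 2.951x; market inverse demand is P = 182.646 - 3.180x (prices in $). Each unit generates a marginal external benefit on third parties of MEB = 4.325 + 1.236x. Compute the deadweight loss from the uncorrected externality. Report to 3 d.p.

DWL = $95.753

Market equilibrium (private): 52.227 + 2.951x = 182.646 - 3.180x → x_m = 21.2721.
Social marginal cost = private MC − MEB = 47.902 + 1.715x.
Set SMC = demand: 47.902 + 1.715x = 182.646 - 3.180x → x* = 27.5269.
The welfare-loss triangle has base |x_m − x*| and height MEB(x_m) (the vertical gap between SMC and demand is zero at x* and MEB at x_m).
DWL = ½ × 6.2548 × 30.6173 = 95.7525.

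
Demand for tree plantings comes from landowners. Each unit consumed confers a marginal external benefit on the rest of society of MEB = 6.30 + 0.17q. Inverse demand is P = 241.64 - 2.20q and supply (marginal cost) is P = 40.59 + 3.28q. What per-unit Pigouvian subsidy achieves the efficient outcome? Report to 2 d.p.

Social marginal benefit = demand + MEB = 247.94 - 2.03q.
Set SMB = MC: 247.94 - 2.03q = 40.59 + 3.28q → q* = 39.0490.
The Pigouvian subsidy equals MEB at q*: 6.30 + 0.17×39.0490 = 12.9383.

subsidy = 12.94 per unit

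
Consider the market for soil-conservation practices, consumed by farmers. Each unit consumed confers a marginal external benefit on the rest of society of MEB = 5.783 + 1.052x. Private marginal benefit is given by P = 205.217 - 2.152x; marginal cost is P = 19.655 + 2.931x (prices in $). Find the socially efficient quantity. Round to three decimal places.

Social marginal benefit = demand + MEB = 211.000 - 1.100x.
Set SMB = MC: 211.000 - 1.100x = 19.655 + 2.931x → x* = 47.4684.

x* = 47.468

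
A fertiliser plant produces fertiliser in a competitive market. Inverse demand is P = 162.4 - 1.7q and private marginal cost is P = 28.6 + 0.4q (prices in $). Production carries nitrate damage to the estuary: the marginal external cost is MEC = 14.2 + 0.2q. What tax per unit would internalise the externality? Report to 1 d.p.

tax = $24.6 per unit

Social marginal cost = private MC + MEC = 42.8 + 0.6q.
Set SMC = demand: 42.8 + 0.6q = 162.4 - 1.7q → q* = 52.0000.
The Pigouvian tax equals MEC at q*: 14.2 + 0.2×52.0000 = 24.6000.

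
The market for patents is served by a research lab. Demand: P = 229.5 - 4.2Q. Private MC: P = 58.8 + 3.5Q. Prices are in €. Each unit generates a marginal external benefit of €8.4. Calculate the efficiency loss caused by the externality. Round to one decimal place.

Market equilibrium (private): 58.8 + 3.5Q = 229.5 - 4.2Q → Q_m = 22.1688.
Social marginal cost = private MC − MEB = 50.4 + 3.5Q.
Set SMC = demand: 50.4 + 3.5Q = 229.5 - 4.2Q → Q* = 23.2597.
Between Q* and Q_m the wedge demand − SMC runs linearly from 0 to MEB(Q_m), so the loss is a triangle.
DWL = ½ × 1.0909 × 8.4000 = 4.5818.

DWL = €4.6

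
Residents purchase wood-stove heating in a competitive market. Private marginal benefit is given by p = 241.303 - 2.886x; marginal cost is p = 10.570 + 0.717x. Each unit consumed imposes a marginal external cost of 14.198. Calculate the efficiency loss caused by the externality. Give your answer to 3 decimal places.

DWL = 27.974

Market equilibrium (private): 10.570 + 0.717x = 241.303 - 2.886x → x_m = 64.0391.
Social marginal benefit = demand − MEC = 227.105 - 2.886x.
Set SMB = MC: 227.105 - 2.886x = 10.570 + 0.717x → x* = 60.0985.
The welfare-loss triangle has base |x_m − x*| and height MEC(x_m) (the vertical gap between SMB and MC is zero at x* and MEC at x_m).
DWL = ½ × 3.9406 × 14.1980 = 27.9743.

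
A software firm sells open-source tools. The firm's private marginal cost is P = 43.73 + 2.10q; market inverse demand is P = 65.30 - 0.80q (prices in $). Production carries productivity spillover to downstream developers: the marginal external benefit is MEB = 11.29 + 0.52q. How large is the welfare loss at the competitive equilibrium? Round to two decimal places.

DWL = $48.27

Market equilibrium (private): 43.73 + 2.10q = 65.30 - 0.80q → q_m = 7.4379.
Social marginal cost = private MC − MEB = 32.44 + 1.58q.
Set SMC = demand: 32.44 + 1.58q = 65.30 - 0.80q → q* = 13.8067.
Between q* and q_m the wedge demand − SMC runs linearly from 0 to MEB(q_m), so the loss is a triangle.
DWL = ½ × 6.3688 × 15.1577 = 48.2682.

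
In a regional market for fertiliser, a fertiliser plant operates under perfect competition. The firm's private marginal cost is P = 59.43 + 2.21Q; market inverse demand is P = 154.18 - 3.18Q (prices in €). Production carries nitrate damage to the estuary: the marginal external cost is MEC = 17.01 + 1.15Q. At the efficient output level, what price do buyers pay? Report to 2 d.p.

P = €116.38

Social marginal cost = private MC + MEC = 76.44 + 3.36Q.
Set SMC = demand: 76.44 + 3.36Q = 154.18 - 3.18Q → Q* = 11.8869.
Consumer price on the demand curve at Q*: 154.18 − 3.18×11.8869 = 116.3797.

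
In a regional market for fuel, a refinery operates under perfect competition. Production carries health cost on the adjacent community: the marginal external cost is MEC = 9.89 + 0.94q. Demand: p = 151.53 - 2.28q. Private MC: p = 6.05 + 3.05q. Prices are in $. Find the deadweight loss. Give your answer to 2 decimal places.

DWL = $100.76

Market equilibrium (private): 6.05 + 3.05q = 151.53 - 2.28q → q_m = 27.2946.
Social marginal cost = private MC + MEC = 15.94 + 3.99q.
Set SMC = demand: 15.94 + 3.99q = 151.53 - 2.28q → q* = 21.6252.
The loss is the area between SMC and demand from q* to q_m; with linear curves that's a triangle of height MEC(q_m).
DWL = ½ × 5.6694 × 35.5469 = 100.7648.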